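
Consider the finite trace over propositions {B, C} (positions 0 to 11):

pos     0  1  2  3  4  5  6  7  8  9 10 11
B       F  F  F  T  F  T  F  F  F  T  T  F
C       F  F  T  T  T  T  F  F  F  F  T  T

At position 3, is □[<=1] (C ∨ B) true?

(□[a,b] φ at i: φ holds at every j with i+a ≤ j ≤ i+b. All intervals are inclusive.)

Check (C ∨ B) at every j in [3,4]:
  j=3: true
  j=4: true
All positions satisfy it → formula holds.

True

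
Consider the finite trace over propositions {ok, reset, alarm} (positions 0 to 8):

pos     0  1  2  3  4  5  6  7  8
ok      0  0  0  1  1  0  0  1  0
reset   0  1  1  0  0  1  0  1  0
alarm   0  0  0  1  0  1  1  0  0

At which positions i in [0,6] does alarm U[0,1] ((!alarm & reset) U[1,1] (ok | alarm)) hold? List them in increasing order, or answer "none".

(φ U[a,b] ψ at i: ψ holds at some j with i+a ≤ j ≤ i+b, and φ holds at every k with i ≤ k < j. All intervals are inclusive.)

Evaluate at each i in [0,6]:
  i=0: ✗ (no rhs in [0,1])
  i=1: ✗ (lhs fails at k=1 before rhs at j=2)
  i=2: ✓ (rhs at j=2)
  i=3: ✗ (no rhs in [3,4])
  i=4: ✗ (no rhs in [4,5])
  i=5: ✗ (no rhs in [5,6])
  i=6: ✗ (no rhs in [6,7])

2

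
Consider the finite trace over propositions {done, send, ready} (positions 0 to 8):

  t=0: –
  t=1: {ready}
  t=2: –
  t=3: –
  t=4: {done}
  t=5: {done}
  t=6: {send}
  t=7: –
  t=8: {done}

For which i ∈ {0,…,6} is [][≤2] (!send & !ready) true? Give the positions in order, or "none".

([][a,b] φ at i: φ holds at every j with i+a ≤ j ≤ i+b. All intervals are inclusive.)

2, 3

Evaluate at each i in [0,6]:
  i=0: ✗ (fails at j=1)
  i=1: ✗ (fails at j=1)
  i=2: ✓ (all of [2,4])
  i=3: ✓ (all of [3,5])
  i=4: ✗ (fails at j=6)
  i=5: ✗ (fails at j=6)
  i=6: ✗ (fails at j=6)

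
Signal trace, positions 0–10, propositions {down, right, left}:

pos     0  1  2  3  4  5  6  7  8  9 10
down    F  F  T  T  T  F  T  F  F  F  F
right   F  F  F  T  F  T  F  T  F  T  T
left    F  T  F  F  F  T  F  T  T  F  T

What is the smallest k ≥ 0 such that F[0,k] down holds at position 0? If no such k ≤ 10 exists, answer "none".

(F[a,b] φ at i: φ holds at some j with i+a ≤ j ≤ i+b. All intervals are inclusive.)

Scan j = 0,1,… for down:
  j=0: fails
  j=1: fails
  j=2: holds
First hit at j=2, so smallest k = 2-0 = 2.

2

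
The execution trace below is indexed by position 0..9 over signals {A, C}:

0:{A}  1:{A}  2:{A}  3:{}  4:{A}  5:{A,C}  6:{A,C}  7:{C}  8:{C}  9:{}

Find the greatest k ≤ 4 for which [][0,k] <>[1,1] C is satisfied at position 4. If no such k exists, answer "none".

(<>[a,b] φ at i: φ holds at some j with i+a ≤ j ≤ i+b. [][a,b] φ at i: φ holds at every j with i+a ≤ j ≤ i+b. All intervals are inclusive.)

3

<>[1,1] C must hold from j=4 onward; find where it first fails.
  j=4: holds
  j=5: holds
  j=6: holds
  j=7: holds
  j=8: fails
Holds on [4,7], so largest k = 3.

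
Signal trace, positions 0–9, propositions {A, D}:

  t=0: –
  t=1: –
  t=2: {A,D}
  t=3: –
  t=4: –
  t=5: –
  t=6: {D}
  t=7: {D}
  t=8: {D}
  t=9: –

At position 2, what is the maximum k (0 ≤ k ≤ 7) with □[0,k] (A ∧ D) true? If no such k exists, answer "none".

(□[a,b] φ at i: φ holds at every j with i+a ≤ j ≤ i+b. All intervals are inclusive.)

(A ∧ D) must hold from j=2 onward; find where it first fails.
  j=2: holds
  j=3: fails
Holds on [2,2], so largest k = 0.

0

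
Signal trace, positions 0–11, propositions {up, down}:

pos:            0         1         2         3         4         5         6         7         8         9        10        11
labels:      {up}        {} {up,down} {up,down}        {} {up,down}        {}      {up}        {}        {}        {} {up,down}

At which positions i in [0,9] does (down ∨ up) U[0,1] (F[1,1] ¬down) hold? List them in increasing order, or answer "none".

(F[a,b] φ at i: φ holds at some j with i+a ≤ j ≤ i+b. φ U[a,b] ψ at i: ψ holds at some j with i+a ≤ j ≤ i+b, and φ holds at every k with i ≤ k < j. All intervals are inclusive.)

0, 2, 3, 5, 6, 7, 8, 9

Evaluate at each i in [0,9]:
  i=0: ✓ (rhs at j=0)
  i=1: ✗ (no rhs in [1,2])
  i=2: ✓ (rhs at j=3; lhs holds on [2,2])
  i=3: ✓ (rhs at j=3)
  i=4: ✗ (lhs fails at k=4 before rhs at j=5)
  i=5: ✓ (rhs at j=5)
  i=6: ✓ (rhs at j=6)
  i=7: ✓ (rhs at j=7)
  i=8: ✓ (rhs at j=8)
  i=9: ✓ (rhs at j=9)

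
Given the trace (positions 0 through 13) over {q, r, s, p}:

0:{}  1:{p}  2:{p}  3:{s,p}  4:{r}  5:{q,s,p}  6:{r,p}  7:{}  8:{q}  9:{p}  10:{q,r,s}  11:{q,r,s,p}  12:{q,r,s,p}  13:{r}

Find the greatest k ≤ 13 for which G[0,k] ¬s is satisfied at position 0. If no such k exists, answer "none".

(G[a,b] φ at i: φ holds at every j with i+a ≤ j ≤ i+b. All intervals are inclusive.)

¬s must hold from j=0 onward; find where it first fails.
  j=0: holds
  j=1: holds
  j=2: holds
  j=3: fails
Holds on [0,2], so largest k = 2.

2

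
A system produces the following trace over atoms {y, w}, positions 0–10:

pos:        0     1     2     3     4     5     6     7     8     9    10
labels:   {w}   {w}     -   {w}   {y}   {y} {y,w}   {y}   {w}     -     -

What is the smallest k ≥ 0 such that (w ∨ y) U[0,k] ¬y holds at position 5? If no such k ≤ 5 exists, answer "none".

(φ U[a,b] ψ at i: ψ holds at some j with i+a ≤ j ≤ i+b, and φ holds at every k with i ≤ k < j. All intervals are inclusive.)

Need earliest j ≥ 5 with ¬y, and (w ∨ y) at every k in [5,j-1].
  j=5: rhs fails.
  j=6: rhs fails.
  j=7: rhs fails.
  j=8: rhs holds; lhs holds on [5,7]. k = 3.

3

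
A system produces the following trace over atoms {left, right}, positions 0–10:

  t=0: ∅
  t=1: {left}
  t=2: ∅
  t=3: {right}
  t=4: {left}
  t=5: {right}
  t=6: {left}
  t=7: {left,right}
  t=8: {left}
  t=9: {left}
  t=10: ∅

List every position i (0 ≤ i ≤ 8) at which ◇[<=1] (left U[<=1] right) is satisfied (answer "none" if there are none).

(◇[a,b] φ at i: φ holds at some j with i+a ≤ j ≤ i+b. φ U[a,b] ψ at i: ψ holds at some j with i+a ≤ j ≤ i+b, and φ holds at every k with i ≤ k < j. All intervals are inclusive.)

Evaluate at each i in [0,8]:
  i=0: ✗ (none in [0,1])
  i=1: ✗ (none in [1,2])
  i=2: ✓ (witness j=3)
  i=3: ✓ (witness j=3)
  i=4: ✓ (witness j=4)
  i=5: ✓ (witness j=5)
  i=6: ✓ (witness j=6)
  i=7: ✓ (witness j=7)
  i=8: ✗ (none in [8,9])

2, 3, 4, 5, 6, 7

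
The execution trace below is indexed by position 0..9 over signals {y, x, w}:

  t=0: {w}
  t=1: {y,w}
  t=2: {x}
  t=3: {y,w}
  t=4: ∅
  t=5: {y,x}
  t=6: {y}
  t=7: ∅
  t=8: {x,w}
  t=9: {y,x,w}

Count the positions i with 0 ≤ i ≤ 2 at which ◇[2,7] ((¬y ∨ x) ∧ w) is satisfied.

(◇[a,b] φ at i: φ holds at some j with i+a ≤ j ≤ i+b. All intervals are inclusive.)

2

Evaluate at each i in [0,2]:
  i=0: ✗ (none in [2,7])
  i=1: ✓ (witness j=8)
  i=2: ✓ (witness j=8)
Positions where it holds: {1, 2} → 2.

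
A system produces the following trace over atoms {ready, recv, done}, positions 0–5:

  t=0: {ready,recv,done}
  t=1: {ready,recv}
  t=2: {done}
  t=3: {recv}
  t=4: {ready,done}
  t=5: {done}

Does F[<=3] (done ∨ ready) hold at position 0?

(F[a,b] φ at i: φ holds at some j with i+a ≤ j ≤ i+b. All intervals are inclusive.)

Check (done ∨ ready) at each j in [0,3]:
  j=0: true
  j=1: true
  j=2: true
  j=3: false
Found at j=0 → formula holds.

True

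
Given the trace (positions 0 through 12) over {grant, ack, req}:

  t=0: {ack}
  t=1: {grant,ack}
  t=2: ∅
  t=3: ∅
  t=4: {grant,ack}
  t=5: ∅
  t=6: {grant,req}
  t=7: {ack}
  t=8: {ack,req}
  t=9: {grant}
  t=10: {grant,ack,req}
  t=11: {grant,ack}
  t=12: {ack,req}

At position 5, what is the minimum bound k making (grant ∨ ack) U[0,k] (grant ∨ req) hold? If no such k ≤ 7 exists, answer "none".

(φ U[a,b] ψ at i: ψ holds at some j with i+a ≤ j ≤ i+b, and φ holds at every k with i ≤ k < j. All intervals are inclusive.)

Need earliest j ≥ 5 with (grant ∨ req), and (grant ∨ ack) at every k in [5,j-1].
  j=5: rhs fails.
  j=6: rhs holds but lhs fails at k=5.
  j=7: rhs fails.
  j=8: rhs holds but lhs fails at k=5.
  j=9: rhs holds but lhs fails at k=5.
  j=10: rhs holds but lhs fails at k=5.
  j=11: rhs holds but lhs fails at k=5.
  j=12: rhs holds but lhs fails at k=5.
No witness within the range → none.

none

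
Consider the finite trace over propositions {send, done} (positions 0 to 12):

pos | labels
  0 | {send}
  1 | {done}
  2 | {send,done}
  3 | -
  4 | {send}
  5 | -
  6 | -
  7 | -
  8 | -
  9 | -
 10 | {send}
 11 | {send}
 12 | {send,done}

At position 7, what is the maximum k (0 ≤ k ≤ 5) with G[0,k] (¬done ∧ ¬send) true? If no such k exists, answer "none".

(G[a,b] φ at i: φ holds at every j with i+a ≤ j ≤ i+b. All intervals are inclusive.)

2

(¬done ∧ ¬send) must hold from j=7 onward; find where it first fails.
  j=7: holds
  j=8: holds
  j=9: holds
  j=10: fails
Holds on [7,9], so largest k = 2.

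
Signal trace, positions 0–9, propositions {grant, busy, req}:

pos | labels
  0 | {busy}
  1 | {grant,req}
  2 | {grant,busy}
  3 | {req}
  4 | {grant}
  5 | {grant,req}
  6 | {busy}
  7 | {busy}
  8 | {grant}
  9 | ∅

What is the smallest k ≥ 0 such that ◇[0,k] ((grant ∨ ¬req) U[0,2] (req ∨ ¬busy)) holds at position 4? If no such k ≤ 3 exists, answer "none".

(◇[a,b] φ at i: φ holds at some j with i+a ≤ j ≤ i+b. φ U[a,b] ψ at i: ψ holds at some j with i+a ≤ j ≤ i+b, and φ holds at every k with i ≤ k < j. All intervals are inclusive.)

0

Scan j = 4,5,… for ((grant ∨ ¬req) U[0,2] (req ∨ ¬busy)):
  j=4: holds
First hit at j=4, so smallest k = 4-4 = 0.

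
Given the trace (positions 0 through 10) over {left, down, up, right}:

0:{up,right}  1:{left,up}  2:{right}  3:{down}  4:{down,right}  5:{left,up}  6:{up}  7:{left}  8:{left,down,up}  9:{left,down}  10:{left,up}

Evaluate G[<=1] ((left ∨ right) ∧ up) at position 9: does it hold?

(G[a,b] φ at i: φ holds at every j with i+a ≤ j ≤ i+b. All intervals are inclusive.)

Check ((left ∨ right) ∧ up) at every j in [9,10]:
  j=9: false
  j=10: true
Fails at j=9 → formula fails.

Does not hold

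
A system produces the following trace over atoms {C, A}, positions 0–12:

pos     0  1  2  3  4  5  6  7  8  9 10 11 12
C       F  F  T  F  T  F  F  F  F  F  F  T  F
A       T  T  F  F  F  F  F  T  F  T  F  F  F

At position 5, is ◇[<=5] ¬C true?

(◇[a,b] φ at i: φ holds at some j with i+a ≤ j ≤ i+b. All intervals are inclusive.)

Check ¬C at each j in [5,10]:
  j=5: true
  j=6: true
  j=7: true
  j=8: true
  j=9: true
  j=10: true
Found at j=5 → formula holds.

Holds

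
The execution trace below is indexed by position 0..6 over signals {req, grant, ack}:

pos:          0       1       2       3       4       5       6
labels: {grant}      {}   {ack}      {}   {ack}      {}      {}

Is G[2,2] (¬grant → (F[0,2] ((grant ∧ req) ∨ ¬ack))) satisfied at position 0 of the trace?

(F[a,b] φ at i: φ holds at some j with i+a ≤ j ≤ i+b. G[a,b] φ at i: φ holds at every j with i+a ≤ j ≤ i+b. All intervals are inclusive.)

Yes

Check (¬grant → (F[0,2] ((grant ∧ req) ∨ ¬ack))) at every j in [2,2]:
  j=2: antecedent true; consequent holds (witness at 3) → ✓
All positions satisfy it → formula holds.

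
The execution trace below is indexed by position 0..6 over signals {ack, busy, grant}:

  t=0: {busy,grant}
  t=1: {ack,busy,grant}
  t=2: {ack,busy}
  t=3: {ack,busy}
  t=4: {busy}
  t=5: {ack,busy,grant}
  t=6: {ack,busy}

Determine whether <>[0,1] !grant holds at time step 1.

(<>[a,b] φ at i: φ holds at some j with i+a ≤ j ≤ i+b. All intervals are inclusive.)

Check !grant at each j in [1,2]:
  j=1: false
  j=2: true
Found at j=2 → formula holds.

Yes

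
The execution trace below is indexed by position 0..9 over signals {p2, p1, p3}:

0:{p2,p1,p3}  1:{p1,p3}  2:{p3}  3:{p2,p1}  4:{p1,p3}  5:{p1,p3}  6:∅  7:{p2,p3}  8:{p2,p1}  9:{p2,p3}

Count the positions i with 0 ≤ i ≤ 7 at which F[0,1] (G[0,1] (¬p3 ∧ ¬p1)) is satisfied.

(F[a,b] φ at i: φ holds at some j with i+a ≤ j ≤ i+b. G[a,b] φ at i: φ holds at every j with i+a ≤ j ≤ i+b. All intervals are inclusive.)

Evaluate at each i in [0,7]:
  i=0: ✗ (none in [0,1])
  i=1: ✗ (none in [1,2])
  i=2: ✗ (none in [2,3])
  i=3: ✗ (none in [3,4])
  i=4: ✗ (none in [4,5])
  i=5: ✗ (none in [5,6])
  i=6: ✗ (none in [6,7])
  i=7: ✗ (none in [7,8])
Positions where it holds: {} → 0.

0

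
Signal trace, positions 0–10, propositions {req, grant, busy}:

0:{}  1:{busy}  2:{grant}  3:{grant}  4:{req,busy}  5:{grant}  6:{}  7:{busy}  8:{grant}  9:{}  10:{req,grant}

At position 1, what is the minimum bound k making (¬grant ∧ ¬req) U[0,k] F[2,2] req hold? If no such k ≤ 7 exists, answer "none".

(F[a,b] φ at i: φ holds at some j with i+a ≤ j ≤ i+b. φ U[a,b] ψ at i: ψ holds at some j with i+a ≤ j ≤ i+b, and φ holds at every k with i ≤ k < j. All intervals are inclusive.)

Need earliest j ≥ 1 with F[2,2] req, and (¬grant ∧ ¬req) at every k in [1,j-1].
  j=1: rhs fails.
  j=2: rhs holds; lhs holds on [1,1]. k = 1.

1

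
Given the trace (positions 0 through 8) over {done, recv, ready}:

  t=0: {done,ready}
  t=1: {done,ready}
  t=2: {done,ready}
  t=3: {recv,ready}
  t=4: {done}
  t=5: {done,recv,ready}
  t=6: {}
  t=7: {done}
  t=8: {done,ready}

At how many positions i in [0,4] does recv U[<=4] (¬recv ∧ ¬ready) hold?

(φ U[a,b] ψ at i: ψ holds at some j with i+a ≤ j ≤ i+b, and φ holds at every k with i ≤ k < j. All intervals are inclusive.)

Evaluate at each i in [0,4]:
  i=0: ✗ (lhs fails at k=0 before rhs at j=4)
  i=1: ✗ (lhs fails at k=1 before rhs at j=4)
  i=2: ✗ (lhs fails at k=2 before rhs at j=4)
  i=3: ✓ (rhs at j=4; lhs holds on [3,3])
  i=4: ✓ (rhs at j=4)
Positions where it holds: {3, 4} → 2.

2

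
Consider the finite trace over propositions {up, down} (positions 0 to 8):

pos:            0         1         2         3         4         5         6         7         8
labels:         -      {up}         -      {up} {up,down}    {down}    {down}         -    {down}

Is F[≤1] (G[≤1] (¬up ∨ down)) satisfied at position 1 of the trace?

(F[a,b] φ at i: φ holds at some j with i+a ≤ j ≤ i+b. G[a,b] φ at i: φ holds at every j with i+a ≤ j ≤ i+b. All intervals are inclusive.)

Does not hold

Check G[≤1] (¬up ∨ down) at each j in [1,2]:
  j=1: fails at 1
  j=2: fails at 3
No position in the window satisfies it → formula fails.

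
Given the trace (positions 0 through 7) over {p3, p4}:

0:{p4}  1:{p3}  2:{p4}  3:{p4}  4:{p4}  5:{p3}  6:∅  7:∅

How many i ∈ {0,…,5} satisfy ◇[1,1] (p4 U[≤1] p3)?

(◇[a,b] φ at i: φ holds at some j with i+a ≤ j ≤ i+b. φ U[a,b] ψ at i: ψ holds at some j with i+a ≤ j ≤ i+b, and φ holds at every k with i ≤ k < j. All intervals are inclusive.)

3

Evaluate at each i in [0,5]:
  i=0: ✓ (witness j=1)
  i=1: ✗ (none in [2,2])
  i=2: ✗ (none in [3,3])
  i=3: ✓ (witness j=4)
  i=4: ✓ (witness j=5)
  i=5: ✗ (none in [6,6])
Positions where it holds: {0, 3, 4} → 3.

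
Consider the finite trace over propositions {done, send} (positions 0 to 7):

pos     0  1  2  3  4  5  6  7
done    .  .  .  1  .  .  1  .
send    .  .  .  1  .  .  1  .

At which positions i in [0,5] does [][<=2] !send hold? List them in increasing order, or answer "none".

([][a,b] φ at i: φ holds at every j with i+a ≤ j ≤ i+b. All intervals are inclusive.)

0

Evaluate at each i in [0,5]:
  i=0: ✓ (all of [0,2])
  i=1: ✗ (fails at j=3)
  i=2: ✗ (fails at j=3)
  i=3: ✗ (fails at j=3)
  i=4: ✗ (fails at j=6)
  i=5: ✗ (fails at j=6)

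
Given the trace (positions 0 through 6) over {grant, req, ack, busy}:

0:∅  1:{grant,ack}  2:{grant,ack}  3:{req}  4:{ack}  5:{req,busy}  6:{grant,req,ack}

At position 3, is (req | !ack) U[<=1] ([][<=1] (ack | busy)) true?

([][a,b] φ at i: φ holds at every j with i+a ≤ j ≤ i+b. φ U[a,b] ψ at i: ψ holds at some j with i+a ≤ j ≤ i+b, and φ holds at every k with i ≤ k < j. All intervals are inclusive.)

Need some j in [3,4] with [][<=1] (ack | busy), and (req | !ack) at every k in [3,j-1].
  j=3: [][<=1] (ack | busy) — fails at 3.
  j=4: [][<=1] (ack | busy) holds; (req | !ack) holds at every k in [3,3] → satisfied.

True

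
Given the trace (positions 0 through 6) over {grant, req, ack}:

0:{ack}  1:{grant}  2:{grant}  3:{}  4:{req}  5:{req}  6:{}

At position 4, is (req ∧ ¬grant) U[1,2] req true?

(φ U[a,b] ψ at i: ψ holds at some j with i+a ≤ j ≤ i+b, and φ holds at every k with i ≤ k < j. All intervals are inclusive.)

Need some j in [5,6] with req, and (req ∧ ¬grant) at every k in [4,j-1].
  j=5: req holds; (req ∧ ¬grant) holds at every k in [4,4] → satisfied.

True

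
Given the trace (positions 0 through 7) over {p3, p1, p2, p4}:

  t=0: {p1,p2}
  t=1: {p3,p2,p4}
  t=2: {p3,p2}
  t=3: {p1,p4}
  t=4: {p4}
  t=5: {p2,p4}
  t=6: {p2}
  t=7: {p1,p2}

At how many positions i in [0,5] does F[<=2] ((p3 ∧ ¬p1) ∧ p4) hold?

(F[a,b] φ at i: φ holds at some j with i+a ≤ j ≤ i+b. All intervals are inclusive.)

2

Evaluate at each i in [0,5]:
  i=0: ✓ (witness j=1)
  i=1: ✓ (witness j=1)
  i=2: ✗ (none in [2,4])
  i=3: ✗ (none in [3,5])
  i=4: ✗ (none in [4,6])
  i=5: ✗ (none in [5,7])
Positions where it holds: {0, 1} → 2.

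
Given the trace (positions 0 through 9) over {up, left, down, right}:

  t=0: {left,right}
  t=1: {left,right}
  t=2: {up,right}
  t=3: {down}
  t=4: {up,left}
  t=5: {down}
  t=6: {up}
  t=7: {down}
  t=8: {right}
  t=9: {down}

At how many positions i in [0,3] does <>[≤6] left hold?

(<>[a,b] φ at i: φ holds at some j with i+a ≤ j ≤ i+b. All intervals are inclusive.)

4

Evaluate at each i in [0,3]:
  i=0: ✓ (witness j=0)
  i=1: ✓ (witness j=1)
  i=2: ✓ (witness j=4)
  i=3: ✓ (witness j=4)
Positions where it holds: {0, 1, 2, 3} → 4.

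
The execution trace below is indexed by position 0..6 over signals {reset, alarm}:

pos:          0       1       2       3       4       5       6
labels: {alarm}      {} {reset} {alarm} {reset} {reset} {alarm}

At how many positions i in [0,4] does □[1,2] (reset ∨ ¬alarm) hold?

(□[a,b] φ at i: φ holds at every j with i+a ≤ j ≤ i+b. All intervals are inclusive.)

Evaluate at each i in [0,4]:
  i=0: ✓ (all of [1,2])
  i=1: ✗ (fails at j=3)
  i=2: ✗ (fails at j=3)
  i=3: ✓ (all of [4,5])
  i=4: ✗ (fails at j=6)
Positions where it holds: {0, 3} → 2.

2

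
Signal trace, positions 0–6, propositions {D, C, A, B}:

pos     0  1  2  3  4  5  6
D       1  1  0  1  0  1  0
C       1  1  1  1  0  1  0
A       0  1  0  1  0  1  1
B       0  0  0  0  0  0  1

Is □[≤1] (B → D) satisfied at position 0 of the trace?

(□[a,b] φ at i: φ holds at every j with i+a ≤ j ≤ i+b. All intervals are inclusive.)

True

Check (B → D) at every j in [0,1]:
  j=0: antecedent false → ✓
  j=1: antecedent false → ✓
All positions satisfy it → formula holds.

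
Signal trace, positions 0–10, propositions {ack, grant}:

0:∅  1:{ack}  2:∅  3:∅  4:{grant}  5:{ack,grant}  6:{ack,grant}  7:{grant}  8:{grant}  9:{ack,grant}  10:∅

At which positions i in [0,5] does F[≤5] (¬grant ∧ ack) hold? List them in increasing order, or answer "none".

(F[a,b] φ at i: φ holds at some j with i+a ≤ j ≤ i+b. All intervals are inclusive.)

0, 1

Evaluate at each i in [0,5]:
  i=0: ✓ (witness j=1)
  i=1: ✓ (witness j=1)
  i=2: ✗ (none in [2,7])
  i=3: ✗ (none in [3,8])
  i=4: ✗ (none in [4,9])
  i=5: ✗ (none in [5,10])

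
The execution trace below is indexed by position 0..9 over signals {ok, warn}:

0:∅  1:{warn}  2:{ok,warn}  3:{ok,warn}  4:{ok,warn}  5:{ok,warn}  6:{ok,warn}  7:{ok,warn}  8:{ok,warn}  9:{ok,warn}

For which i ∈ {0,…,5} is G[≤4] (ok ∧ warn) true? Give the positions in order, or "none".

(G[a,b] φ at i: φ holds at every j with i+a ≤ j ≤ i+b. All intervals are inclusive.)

2, 3, 4, 5

Evaluate at each i in [0,5]:
  i=0: ✗ (fails at j=0)
  i=1: ✗ (fails at j=1)
  i=2: ✓ (all of [2,6])
  i=3: ✓ (all of [3,7])
  i=4: ✓ (all of [4,8])
  i=5: ✓ (all of [5,9])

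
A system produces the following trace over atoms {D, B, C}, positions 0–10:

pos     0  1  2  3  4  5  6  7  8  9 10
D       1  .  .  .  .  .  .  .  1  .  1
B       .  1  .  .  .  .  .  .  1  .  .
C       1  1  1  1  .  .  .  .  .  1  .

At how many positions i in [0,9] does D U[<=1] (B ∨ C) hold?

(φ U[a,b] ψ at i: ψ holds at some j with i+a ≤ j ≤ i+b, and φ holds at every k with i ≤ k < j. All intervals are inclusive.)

6

Evaluate at each i in [0,9]:
  i=0: ✓ (rhs at j=0)
  i=1: ✓ (rhs at j=1)
  i=2: ✓ (rhs at j=2)
  i=3: ✓ (rhs at j=3)
  i=4: ✗ (no rhs in [4,5])
  i=5: ✗ (no rhs in [5,6])
  i=6: ✗ (no rhs in [6,7])
  i=7: ✗ (lhs fails at k=7 before rhs at j=8)
  i=8: ✓ (rhs at j=8)
  i=9: ✓ (rhs at j=9)
Positions where it holds: {0, 1, 2, 3, 8, 9} → 6.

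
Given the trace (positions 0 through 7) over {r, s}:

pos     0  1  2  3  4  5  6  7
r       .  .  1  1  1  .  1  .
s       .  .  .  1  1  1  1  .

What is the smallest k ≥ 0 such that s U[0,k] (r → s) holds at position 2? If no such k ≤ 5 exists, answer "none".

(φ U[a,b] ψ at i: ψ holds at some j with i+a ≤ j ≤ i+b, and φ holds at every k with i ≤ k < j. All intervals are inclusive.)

Need earliest j ≥ 2 with (r → s), and s at every k in [2,j-1].
  j=2: rhs fails.
  j=3: rhs holds but lhs fails at k=2.
  j=4: rhs holds but lhs fails at k=2.
  j=5: rhs holds but lhs fails at k=2.
  j=6: rhs holds but lhs fails at k=2.
  j=7: rhs holds but lhs fails at k=2.
No witness within the range → none.

none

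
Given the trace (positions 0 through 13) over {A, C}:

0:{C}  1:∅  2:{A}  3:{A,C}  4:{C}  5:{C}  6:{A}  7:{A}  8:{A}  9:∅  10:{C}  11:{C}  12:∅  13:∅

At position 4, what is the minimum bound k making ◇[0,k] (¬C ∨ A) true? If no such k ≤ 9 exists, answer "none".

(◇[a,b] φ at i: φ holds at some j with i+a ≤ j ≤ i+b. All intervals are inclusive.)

Scan j = 4,5,… for (¬C ∨ A):
  j=4: fails
  j=5: fails
  j=6: holds
First hit at j=6, so smallest k = 6-4 = 2.

2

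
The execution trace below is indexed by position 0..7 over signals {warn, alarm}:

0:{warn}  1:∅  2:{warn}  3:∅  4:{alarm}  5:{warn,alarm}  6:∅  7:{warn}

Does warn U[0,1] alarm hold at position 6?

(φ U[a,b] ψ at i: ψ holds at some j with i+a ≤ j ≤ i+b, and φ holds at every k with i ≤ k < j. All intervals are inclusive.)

Need some j in [6,7] with alarm, and warn at every k in [6,j-1].
  j=6: alarm false.
  j=7: alarm false.
No j in the window works → until fails.

Does not hold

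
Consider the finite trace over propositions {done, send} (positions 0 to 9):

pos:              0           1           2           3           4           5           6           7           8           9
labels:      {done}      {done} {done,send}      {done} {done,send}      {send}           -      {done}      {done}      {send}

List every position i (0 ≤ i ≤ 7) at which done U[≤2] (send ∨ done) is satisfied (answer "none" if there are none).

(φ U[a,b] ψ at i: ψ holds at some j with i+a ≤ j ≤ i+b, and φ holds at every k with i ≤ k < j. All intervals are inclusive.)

0, 1, 2, 3, 4, 5, 7

Evaluate at each i in [0,7]:
  i=0: ✓ (rhs at j=0)
  i=1: ✓ (rhs at j=1)
  i=2: ✓ (rhs at j=2)
  i=3: ✓ (rhs at j=3)
  i=4: ✓ (rhs at j=4)
  i=5: ✓ (rhs at j=5)
  i=6: ✗ (lhs fails at k=6 before rhs at j=7)
  i=7: ✓ (rhs at j=7)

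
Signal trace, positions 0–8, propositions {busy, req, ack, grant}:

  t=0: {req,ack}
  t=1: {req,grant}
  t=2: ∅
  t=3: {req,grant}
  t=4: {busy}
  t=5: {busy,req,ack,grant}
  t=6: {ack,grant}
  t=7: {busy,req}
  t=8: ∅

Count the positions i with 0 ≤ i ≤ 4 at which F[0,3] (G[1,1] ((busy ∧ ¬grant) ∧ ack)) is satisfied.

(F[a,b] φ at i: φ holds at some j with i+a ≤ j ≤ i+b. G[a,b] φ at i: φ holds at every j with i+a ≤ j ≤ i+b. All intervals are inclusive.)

Evaluate at each i in [0,4]:
  i=0: ✗ (none in [0,3])
  i=1: ✗ (none in [1,4])
  i=2: ✗ (none in [2,5])
  i=3: ✗ (none in [3,6])
  i=4: ✗ (none in [4,7])
Positions where it holds: {} → 0.

0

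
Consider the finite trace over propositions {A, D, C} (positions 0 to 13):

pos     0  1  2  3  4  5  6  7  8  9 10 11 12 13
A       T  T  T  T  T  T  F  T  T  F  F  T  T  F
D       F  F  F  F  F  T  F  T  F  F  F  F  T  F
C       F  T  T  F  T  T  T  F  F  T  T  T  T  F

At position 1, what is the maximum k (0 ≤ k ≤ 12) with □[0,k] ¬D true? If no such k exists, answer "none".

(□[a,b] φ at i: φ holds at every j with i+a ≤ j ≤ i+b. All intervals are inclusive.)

3

¬D must hold from j=1 onward; find where it first fails.
  j=1: holds
  j=2: holds
  j=3: holds
  j=4: holds
  j=5: fails
Holds on [1,4], so largest k = 3.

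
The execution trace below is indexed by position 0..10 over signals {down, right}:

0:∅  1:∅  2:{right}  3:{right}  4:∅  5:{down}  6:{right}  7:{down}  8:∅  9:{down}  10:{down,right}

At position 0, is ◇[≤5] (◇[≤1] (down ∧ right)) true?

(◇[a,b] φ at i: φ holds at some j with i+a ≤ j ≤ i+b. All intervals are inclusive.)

Check ◇[≤1] (down ∧ right) at each j in [0,5]:
  j=0: fails (none in [0,1])
  j=1: fails (none in [1,2])
  j=2: fails (none in [2,3])
  j=3: fails (none in [3,4])
  j=4: fails (none in [4,5])
  j=5: fails (none in [5,6])
No position in the window satisfies it → formula fails.

False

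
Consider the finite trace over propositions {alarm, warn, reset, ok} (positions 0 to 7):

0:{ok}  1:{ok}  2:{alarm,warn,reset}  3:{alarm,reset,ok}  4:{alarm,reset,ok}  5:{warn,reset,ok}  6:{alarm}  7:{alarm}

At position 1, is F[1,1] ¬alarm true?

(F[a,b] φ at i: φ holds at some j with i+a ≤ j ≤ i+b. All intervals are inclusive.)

Check ¬alarm at each j in [2,2]:
  j=2: false
No position in the window satisfies it → formula fails.

No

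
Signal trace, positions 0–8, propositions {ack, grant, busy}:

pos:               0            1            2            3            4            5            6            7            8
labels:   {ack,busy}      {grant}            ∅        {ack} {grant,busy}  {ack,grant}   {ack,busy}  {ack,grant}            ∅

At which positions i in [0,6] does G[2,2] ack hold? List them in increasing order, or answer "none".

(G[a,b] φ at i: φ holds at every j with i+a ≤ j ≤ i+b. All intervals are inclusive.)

Evaluate at each i in [0,6]:
  i=0: ✗ (fails at j=2)
  i=1: ✓ (all of [3,3])
  i=2: ✗ (fails at j=4)
  i=3: ✓ (all of [5,5])
  i=4: ✓ (all of [6,6])
  i=5: ✓ (all of [7,7])
  i=6: ✗ (fails at j=8)

1, 3, 4, 5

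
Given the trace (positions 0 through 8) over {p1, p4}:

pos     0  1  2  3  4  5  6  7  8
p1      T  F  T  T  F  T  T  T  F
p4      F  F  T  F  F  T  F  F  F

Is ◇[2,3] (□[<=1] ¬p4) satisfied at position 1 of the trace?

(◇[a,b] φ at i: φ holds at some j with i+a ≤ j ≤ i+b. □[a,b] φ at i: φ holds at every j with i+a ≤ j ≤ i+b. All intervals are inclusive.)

Check □[<=1] ¬p4 at each j in [3,4]:
  j=3: holds on [3,4]
  j=4: fails at 5
Found at j=3 → formula holds.

Holds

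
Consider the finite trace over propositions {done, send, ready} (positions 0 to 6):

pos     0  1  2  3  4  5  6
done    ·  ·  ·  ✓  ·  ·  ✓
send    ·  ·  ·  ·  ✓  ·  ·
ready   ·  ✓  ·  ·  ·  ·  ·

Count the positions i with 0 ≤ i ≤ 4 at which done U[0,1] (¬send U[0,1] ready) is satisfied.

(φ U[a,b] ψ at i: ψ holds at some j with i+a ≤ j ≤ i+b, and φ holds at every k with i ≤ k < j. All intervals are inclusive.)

Evaluate at each i in [0,4]:
  i=0: ✓ (rhs at j=0)
  i=1: ✓ (rhs at j=1)
  i=2: ✗ (no rhs in [2,3])
  i=3: ✗ (no rhs in [3,4])
  i=4: ✗ (no rhs in [4,5])
Positions where it holds: {0, 1} → 2.

2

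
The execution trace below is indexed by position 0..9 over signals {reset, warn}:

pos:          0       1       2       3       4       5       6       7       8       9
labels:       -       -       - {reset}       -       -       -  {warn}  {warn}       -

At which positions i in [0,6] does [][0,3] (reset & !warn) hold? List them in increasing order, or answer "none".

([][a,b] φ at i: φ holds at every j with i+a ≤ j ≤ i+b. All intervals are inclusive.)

none

Evaluate at each i in [0,6]:
  i=0: ✗ (fails at j=0)
  i=1: ✗ (fails at j=1)
  i=2: ✗ (fails at j=2)
  i=3: ✗ (fails at j=4)
  i=4: ✗ (fails at j=4)
  i=5: ✗ (fails at j=5)
  i=6: ✗ (fails at j=6)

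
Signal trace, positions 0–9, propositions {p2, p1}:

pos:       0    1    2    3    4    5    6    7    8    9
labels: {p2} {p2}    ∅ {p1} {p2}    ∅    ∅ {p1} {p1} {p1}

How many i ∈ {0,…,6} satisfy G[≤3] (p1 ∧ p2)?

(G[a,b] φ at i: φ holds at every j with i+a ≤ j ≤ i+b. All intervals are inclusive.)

0

Evaluate at each i in [0,6]:
  i=0: ✗ (fails at j=0)
  i=1: ✗ (fails at j=1)
  i=2: ✗ (fails at j=2)
  i=3: ✗ (fails at j=3)
  i=4: ✗ (fails at j=4)
  i=5: ✗ (fails at j=5)
  i=6: ✗ (fails at j=6)
Positions where it holds: {} → 0.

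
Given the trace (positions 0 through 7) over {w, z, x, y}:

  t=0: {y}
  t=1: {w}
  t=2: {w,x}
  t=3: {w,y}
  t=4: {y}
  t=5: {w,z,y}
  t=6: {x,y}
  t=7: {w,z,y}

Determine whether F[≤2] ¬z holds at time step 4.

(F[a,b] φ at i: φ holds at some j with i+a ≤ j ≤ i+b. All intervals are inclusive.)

Yes

Check ¬z at each j in [4,6]:
  j=4: true
  j=5: false
  j=6: true
Found at j=4 → formula holds.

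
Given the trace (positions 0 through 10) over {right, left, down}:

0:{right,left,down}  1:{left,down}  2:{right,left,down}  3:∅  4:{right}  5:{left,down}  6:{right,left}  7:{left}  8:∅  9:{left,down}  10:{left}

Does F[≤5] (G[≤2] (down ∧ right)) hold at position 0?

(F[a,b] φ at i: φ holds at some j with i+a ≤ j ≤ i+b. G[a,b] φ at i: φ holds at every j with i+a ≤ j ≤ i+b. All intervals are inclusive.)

Does not hold

Check G[≤2] (down ∧ right) at each j in [0,5]:
  j=0: fails at 1
  j=1: fails at 1
  j=2: fails at 3
  j=3: fails at 3
  j=4: fails at 4
  j=5: fails at 5
No position in the window satisfies it → formula fails.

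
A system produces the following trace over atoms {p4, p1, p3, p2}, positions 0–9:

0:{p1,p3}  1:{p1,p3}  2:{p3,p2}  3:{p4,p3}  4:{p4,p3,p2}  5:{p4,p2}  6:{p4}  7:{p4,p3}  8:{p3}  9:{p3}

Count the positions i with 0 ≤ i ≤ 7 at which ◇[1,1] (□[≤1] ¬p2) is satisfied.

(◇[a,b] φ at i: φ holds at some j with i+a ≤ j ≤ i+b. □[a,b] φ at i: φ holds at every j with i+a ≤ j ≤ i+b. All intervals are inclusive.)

3

Evaluate at each i in [0,7]:
  i=0: ✗ (none in [1,1])
  i=1: ✗ (none in [2,2])
  i=2: ✗ (none in [3,3])
  i=3: ✗ (none in [4,4])
  i=4: ✗ (none in [5,5])
  i=5: ✓ (witness j=6)
  i=6: ✓ (witness j=7)
  i=7: ✓ (witness j=8)
Positions where it holds: {5, 6, 7} → 3.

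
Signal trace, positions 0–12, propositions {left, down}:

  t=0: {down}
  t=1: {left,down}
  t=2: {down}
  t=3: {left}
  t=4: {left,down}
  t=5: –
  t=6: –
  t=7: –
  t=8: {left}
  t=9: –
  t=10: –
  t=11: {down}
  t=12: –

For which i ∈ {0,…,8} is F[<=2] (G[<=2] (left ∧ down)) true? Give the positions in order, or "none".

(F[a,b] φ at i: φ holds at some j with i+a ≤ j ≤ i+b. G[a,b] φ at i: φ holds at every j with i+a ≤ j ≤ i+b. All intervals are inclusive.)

Evaluate at each i in [0,8]:
  i=0: ✗ (none in [0,2])
  i=1: ✗ (none in [1,3])
  i=2: ✗ (none in [2,4])
  i=3: ✗ (none in [3,5])
  i=4: ✗ (none in [4,6])
  i=5: ✗ (none in [5,7])
  i=6: ✗ (none in [6,8])
  i=7: ✗ (none in [7,9])
  i=8: ✗ (none in [8,10])

none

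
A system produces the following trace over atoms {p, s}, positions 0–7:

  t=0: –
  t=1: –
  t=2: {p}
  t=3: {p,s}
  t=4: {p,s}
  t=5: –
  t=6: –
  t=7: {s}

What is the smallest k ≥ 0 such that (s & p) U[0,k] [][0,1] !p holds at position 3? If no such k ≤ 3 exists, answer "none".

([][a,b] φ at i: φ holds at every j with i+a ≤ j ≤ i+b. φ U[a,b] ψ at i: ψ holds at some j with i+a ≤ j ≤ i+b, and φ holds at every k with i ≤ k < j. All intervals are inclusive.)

Need earliest j ≥ 3 with [][0,1] !p, and (s & p) at every k in [3,j-1].
  j=3: rhs fails.
  j=4: rhs fails.
  j=5: rhs holds; lhs holds on [3,4]. k = 2.

2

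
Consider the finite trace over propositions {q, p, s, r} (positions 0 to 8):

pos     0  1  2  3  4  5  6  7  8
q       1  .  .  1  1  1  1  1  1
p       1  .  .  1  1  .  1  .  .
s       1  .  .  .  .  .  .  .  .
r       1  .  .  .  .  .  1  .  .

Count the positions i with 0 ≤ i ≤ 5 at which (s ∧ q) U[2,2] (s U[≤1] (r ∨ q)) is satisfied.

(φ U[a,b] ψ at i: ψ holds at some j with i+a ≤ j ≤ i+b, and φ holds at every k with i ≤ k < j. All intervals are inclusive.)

0

Evaluate at each i in [0,5]:
  i=0: ✗ (no rhs in [2,2])
  i=1: ✗ (lhs fails at k=1 before rhs at j=3)
  i=2: ✗ (lhs fails at k=2 before rhs at j=4)
  i=3: ✗ (lhs fails at k=3 before rhs at j=5)
  i=4: ✗ (lhs fails at k=4 before rhs at j=6)
  i=5: ✗ (lhs fails at k=5 before rhs at j=7)
Positions where it holds: {} → 0.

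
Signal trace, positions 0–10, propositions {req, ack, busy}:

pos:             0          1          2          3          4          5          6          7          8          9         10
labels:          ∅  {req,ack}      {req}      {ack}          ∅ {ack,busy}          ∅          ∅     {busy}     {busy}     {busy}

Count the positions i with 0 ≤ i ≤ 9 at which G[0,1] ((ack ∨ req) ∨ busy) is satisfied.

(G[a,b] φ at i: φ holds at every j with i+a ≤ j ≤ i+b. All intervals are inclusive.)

4

Evaluate at each i in [0,9]:
  i=0: ✗ (fails at j=0)
  i=1: ✓ (all of [1,2])
  i=2: ✓ (all of [2,3])
  i=3: ✗ (fails at j=4)
  i=4: ✗ (fails at j=4)
  i=5: ✗ (fails at j=6)
  i=6: ✗ (fails at j=6)
  i=7: ✗ (fails at j=7)
  i=8: ✓ (all of [8,9])
  i=9: ✓ (all of [9,10])
Positions where it holds: {1, 2, 8, 9} → 4.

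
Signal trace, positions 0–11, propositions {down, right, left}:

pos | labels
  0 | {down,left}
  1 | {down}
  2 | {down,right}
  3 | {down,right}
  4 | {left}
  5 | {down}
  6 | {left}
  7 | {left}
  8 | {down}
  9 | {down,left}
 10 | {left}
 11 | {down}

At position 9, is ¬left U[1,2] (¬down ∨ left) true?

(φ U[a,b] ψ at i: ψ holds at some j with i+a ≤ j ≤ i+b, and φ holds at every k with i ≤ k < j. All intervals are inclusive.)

False

Need some j in [10,11] with (¬down ∨ left), and ¬left at every k in [9,j-1].
  j=10: (¬down ∨ left) holds, but ¬left fails at k=9 → not this j.
  j=11: (¬down ∨ left) false.
No j in the window works → until fails.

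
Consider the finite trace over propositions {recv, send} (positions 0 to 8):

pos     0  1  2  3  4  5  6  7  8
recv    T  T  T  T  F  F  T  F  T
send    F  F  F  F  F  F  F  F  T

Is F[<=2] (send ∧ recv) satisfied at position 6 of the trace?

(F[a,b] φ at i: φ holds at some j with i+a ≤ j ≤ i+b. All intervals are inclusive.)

Holds

Check (send ∧ recv) at each j in [6,8]:
  j=6: false
  j=7: false
  j=8: true
Found at j=8 → formula holds.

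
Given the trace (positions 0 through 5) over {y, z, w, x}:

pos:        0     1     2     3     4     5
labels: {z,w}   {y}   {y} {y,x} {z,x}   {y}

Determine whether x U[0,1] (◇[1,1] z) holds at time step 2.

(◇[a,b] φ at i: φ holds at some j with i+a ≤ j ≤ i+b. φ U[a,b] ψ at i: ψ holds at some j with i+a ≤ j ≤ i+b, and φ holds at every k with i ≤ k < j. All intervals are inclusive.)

No

Need some j in [2,3] with ◇[1,1] z, and x at every k in [2,j-1].
  j=2: ◇[1,1] z — fails (none in [3,3]).
  j=3: ◇[1,1] z holds, but x fails at k=2 → not this j.
No j in the window works → until fails.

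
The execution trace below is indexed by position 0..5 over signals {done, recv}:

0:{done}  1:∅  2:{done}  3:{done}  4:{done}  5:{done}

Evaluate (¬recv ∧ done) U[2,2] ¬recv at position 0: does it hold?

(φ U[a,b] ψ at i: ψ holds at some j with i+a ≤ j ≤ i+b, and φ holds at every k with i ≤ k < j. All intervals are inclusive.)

Need some j in [2,2] with ¬recv, and (¬recv ∧ done) at every k in [0,j-1].
  j=2: ¬recv holds, but (¬recv ∧ done) fails at k=1 → not this j.
No j in the window works → until fails.

Does not hold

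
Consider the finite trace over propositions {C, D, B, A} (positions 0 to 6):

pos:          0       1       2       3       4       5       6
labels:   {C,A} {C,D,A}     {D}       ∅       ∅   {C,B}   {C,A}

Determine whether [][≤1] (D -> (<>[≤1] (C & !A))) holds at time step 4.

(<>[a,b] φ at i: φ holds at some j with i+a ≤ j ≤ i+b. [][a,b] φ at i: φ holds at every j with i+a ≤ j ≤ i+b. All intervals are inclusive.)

Check (D -> (<>[≤1] (C & !A))) at every j in [4,5]:
  j=4: antecedent false → ✓
  j=5: antecedent false → ✓
All positions satisfy it → formula holds.

True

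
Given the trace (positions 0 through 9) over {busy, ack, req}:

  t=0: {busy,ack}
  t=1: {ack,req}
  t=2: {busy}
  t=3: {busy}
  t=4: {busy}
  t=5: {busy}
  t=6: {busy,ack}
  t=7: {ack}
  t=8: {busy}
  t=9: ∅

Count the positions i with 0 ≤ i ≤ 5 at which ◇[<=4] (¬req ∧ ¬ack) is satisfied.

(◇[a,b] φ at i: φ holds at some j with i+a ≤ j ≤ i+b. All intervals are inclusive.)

Evaluate at each i in [0,5]:
  i=0: ✓ (witness j=2)
  i=1: ✓ (witness j=2)
  i=2: ✓ (witness j=2)
  i=3: ✓ (witness j=3)
  i=4: ✓ (witness j=4)
  i=5: ✓ (witness j=5)
Positions where it holds: {0, 1, 2, 3, 4, 5} → 6.

6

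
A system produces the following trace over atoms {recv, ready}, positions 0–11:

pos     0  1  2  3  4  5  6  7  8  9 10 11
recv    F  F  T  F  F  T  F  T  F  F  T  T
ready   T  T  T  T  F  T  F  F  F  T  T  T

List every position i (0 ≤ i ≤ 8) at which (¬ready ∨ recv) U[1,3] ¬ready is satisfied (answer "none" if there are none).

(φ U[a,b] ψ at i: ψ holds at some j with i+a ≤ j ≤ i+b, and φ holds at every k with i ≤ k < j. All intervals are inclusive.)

4, 5, 6, 7

Evaluate at each i in [0,8]:
  i=0: ✗ (no rhs in [1,3])
  i=1: ✗ (lhs fails at k=1 before rhs at j=4)
  i=2: ✗ (lhs fails at k=3 before rhs at j=4)
  i=3: ✗ (lhs fails at k=3 before rhs at j=4)
  i=4: ✓ (rhs at j=6; lhs holds on [4,5])
  i=5: ✓ (rhs at j=6; lhs holds on [5,5])
  i=6: ✓ (rhs at j=7; lhs holds on [6,6])
  i=7: ✓ (rhs at j=8; lhs holds on [7,7])
  i=8: ✗ (no rhs in [9,11])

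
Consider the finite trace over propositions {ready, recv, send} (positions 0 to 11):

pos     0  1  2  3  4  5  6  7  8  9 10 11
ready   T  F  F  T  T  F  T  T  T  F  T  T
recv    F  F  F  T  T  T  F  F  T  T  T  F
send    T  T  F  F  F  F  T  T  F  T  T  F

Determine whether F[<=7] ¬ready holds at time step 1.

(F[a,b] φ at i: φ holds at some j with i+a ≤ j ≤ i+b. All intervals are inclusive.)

Check ¬ready at each j in [1,8]:
  j=1: true
  j=2: true
  j=3: false
  j=4: false
  j=5: true
  j=6: false
  j=7: false
  j=8: false
Found at j=1 → formula holds.

Yes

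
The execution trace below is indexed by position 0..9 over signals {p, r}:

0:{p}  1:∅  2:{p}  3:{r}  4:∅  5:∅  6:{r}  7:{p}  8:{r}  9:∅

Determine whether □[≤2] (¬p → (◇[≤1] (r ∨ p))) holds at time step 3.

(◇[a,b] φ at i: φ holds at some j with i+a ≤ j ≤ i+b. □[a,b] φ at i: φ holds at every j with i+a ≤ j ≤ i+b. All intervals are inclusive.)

False

Check (¬p → (◇[≤1] (r ∨ p))) at every j in [3,5]:
  j=3: antecedent true; consequent holds (witness at 3) → ✓
  j=4: antecedent true; consequent fails (none in [4,5]) → ✗
  j=5: antecedent true; consequent holds (witness at 6) → ✓
Fails at j=4 → formula fails.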